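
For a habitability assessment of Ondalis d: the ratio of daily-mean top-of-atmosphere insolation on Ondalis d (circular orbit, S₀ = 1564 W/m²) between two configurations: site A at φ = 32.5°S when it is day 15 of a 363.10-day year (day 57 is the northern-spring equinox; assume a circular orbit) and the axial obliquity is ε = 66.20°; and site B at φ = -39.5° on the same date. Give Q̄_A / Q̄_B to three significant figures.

Q̄_A / Q̄_B ≈ 0.939

— Configuration A (φ=-32.5°):
Solar longitude: λ_s = 360° × (15 − 57)/363.10 = -41.641°, i.e. -41.641° + 360° = 318.359°.
sin δ = sin 66.20° × sin 318.359° = -0.60796, so δ = -37.442°.
cos H₀ = −tan(-32.5°) tan(-37.442°) = -0.4878, H₀ = 2.0804 rad.
Bracket: H₀ sin φ sin δ + cos φ cos δ sin H₀ = 2.0804×-0.53730×-0.60796 + 0.84339×0.79397×0.87294 = 0.679577 + 0.584544 = 1.264121.
Q̄ = (S₀/π) × [bracket] = (1564/π) × 1.264121 = 629.33 W/m².
— Configuration B (φ=-39.5°):
cos H₀ = −tan(-39.5°) tan(-37.442°) = -0.6312, H₀ = 2.2539 rad.
Bracket: H₀ sin φ sin δ + cos φ cos δ sin H₀ = 2.2539×-0.63608×-0.60796 + 0.77162×0.79397×0.77561 = 0.871608 + 0.475172 = 1.346780.
Q̄ = (S₀/π) × [bracket] = (1564/π) × 1.346780 = 670.48 W/m².
Ratio Q̄_A / Q̄_B = 629.33 / 670.48 = 0.9386.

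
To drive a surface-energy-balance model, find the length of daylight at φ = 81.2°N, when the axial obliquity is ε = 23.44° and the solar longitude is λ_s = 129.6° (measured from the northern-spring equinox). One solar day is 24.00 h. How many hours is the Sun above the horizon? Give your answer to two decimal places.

Solar declination: sin δ = sin ε · sin λ_s = sin 23.44° × sin 129.6° = 0.30650, so δ = +17.849°.
Sunrise equation: cos H₀ = −tan φ · tan δ = -2.0800 ≤ −1, so the Sun never sets (polar day) and H₀ = π.
Daylight = 2H₀/(2π) × 24.00 h = (3.1416/π) × 24.00 = 24.00 h.

24.00 h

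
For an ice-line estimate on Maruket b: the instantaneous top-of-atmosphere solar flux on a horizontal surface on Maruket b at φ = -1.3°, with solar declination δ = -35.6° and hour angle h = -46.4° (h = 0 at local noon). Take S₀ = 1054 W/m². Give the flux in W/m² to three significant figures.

cos θ_z = sin φ sin δ + cos φ cos δ cos h = 0.013207 + 0.560586 = 0.573793.
Flux = S₀ · cos θ_z = 1054 × 0.573793 = 604.8 W/m².

605 W/m²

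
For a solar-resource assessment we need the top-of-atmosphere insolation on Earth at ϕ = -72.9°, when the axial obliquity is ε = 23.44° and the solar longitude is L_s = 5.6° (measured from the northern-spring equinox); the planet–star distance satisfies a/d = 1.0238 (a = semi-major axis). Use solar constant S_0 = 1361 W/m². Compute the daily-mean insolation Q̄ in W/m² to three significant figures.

Q̄ ≈ 108 W/m²

Solar declination: sin δ = sin ε · sin L_s = sin 23.44° × sin 5.6° = 0.03882, so δ = +2.225°.
cos h₀ = −tan(-72.9°) tan(+2.225°) = 0.1263, h₀ = 1.4442 rad.
Bracket: h₀ sin ϕ sin δ + cos ϕ cos δ sin h₀ = 1.4442×-0.95579×0.03882 + 0.29404×0.99925×0.99200 = -0.053585 + 0.291469 = 0.237884.
Inverse-square distance factor (a/d)² = 1.0238² = 1.048166.
Q̄ = (S_0/π) × 1.048166 × [bracket] = (1361/π) × 1.048166 × 0.237884 = 108.0 W/m².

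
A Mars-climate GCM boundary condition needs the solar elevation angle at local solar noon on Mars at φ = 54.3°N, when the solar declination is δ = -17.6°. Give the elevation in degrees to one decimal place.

At local noon the hour angle is zero, so the zenith angle equals |φ − δ| = |+54.3° − (-17.600°)| = 71.900°.
Elevation = 90° − 71.900° = 18.1°.

18.1°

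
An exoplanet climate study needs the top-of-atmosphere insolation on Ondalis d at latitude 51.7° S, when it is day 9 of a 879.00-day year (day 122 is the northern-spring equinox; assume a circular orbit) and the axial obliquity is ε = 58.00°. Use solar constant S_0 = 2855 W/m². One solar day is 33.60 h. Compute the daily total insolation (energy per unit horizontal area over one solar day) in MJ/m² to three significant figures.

166 MJ/m²

Solar longitude: L_s = 360° × (9 − 122)/879.00 = -46.280°, i.e. -46.280° + 360° = 313.720°.
sin δ = sin 58.00° × sin 313.720° = -0.61290, so δ = -37.800°.
cos h₀ = −tan(-51.7°) tan(-37.800°) = -0.9822, h₀ = 2.9525 rad.
Bracket: h₀ sin ϕ sin δ + cos ϕ cos δ sin h₀ = 2.9525×-0.78478×-0.61290 + 0.61978×0.79016×0.18797 = 1.420128 + 0.092054 = 1.512182.
Q̄ = (S_0/π) × [bracket] = (2855/π) × 1.512182 = 1374.2 W/m².
Daily total = Q̄ × 33.60 h × 3600 s/h = 1374.2 × 33.60 × 3600 / 10⁶ = 166.2 MJ/m².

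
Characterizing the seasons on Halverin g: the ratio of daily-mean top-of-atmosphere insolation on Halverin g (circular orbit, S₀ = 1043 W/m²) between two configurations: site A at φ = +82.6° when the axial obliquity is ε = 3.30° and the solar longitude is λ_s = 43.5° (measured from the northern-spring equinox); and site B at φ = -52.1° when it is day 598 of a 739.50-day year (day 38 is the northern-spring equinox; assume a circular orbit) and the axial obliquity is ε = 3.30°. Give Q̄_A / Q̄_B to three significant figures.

Q̄_A / Q̄_B ≈ 0.286

— Configuration A (φ=+82.6°):
Solar declination: sin δ = sin ε · sin λ_s = sin 3.30° × sin 43.5° = 0.03962, so δ = +2.271°.
cos H₀ = −tan(+82.6°) tan(+2.271°) = -0.3053, H₀ = 1.8811 rad.
Bracket: H₀ sin φ sin δ + cos φ cos δ sin H₀ = 1.8811×0.99167×0.03962 + 0.12880×0.99921×0.95225 = 0.073908 + 0.122553 = 0.196461.
Q̄ = (S₀/π) × [bracket] = (1043/π) × 0.196461 = 65.225 W/m².
— Configuration B (φ=-52.1°):
Solar longitude: λ_s = 360° × (598 − 38)/739.50 = 272.617°.
sin δ = sin 3.30° × sin 272.617° = -0.05750, so δ = -3.297°.
cos H₀ = −tan(-52.1°) tan(-3.297°) = -0.0740, H₀ = 1.6449 rad.
Bracket: H₀ sin φ sin δ + cos φ cos δ sin H₀ = 1.6449×-0.78908×-0.05750 + 0.61429×0.99835×0.99726 = 0.074633 + 0.611596 = 0.686229.
Q̄ = (S₀/π) × [bracket] = (1043/π) × 0.686229 = 227.83 W/m².
Ratio Q̄_A / Q̄_B = 65.225 / 227.83 = 0.2863.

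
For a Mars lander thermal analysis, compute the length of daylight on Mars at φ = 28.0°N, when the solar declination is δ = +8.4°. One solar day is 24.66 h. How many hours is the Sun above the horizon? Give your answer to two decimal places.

cos H₀ = −tan φ · tan δ = −tan(+28.0°) × tan(+8.400°) = -0.0785, so H₀ = 1.6494 rad = 94.50°.
Daylight = 2H₀/(2π) × 24.66 h = (1.6494/π) × 24.66 = 12.95 h.

12.95 h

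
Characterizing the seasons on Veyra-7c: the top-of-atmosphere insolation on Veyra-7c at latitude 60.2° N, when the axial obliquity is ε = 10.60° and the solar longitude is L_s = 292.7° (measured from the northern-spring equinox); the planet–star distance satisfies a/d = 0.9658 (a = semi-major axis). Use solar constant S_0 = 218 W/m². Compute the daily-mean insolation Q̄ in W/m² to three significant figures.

Q̄ ≈ 18.2 W/m²

Solar declination: sin δ = sin ε · sin L_s = sin 10.60° × sin 292.7° = -0.16970, so δ = -9.771°.
cos h₀ = −tan(+60.2°) tan(-9.771°) = 0.3007, h₀ = 1.2654 rad.
Bracket: h₀ sin ϕ sin δ + cos ϕ cos δ sin h₀ = 1.2654×0.86777×-0.16970 + 0.49697×0.98550×0.95373 = -0.186344 + 0.467103 = 0.280759.
Inverse-square distance factor (a/d)² = 0.9658² = 0.932770.
Q̄ = (S_0/π) × 0.932770 × [bracket] = (218/π) × 0.932770 × 0.280759 = 18.17 W/m².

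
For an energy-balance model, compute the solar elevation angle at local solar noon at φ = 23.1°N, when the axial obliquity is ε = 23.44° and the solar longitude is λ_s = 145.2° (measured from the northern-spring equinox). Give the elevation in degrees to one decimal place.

Solar declination: sin δ = sin ε · sin λ_s = sin 23.44° × sin 145.2° = 0.22702, so δ = +13.122°.
At local noon the hour angle is zero, so the zenith angle equals |φ − δ| = |+23.1° − (+13.122°)| = 9.978°.
Elevation = 90° − 9.978° = 80.0°.

80.0°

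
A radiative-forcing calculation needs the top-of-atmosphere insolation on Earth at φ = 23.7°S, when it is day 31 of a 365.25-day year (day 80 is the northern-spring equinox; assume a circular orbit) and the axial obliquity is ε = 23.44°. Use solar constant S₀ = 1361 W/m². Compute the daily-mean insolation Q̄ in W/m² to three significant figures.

Q̄ ≈ 464 W/m²

Solar longitude: λ_s = 360° × (31 − 80)/365.25 = -48.296°, i.e. -48.296° + 360° = 311.704°.
sin δ = sin 23.44° × sin 311.704° = -0.29698, so δ = -17.277°.
cos H₀ = −tan(-23.7°) tan(-17.277°) = -0.1365, H₀ = 1.7078 rad.
Bracket: H₀ sin φ sin δ + cos φ cos δ sin H₀ = 1.7078×-0.40195×-0.29698 + 0.91566×0.95488×0.99064 = 0.203862 + 0.866162 = 1.070024.
Q̄ = (S₀/π) × [bracket] = (1361/π) × 1.070024 = 463.6 W/m².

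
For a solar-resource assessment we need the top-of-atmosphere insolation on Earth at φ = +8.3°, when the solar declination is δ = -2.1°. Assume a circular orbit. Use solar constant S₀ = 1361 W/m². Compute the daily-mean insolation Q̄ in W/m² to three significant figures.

cos H₀ = −tan(+8.3°) tan(-2.100°) = 0.0053, H₀ = 1.5654 rad.
Bracket: H₀ sin φ sin δ + cos φ cos δ sin H₀ = 1.5654×0.14436×-0.03664 + 0.98953×0.99933×0.99999 = -0.008280 + 0.988857 = 0.980577.
Q̄ = (S₀/π) × [bracket] = (1361/π) × 0.980577 = 424.8 W/m².

Q̄ ≈ 425 W/m²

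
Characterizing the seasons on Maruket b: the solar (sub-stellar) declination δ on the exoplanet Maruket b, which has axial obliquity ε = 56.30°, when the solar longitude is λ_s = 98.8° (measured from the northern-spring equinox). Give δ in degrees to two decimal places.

sin δ = sin ε · sin λ_s = sin 56.30° × sin 98.8° = 0.822161.
δ = arcsin(0.822161) = +55.30°.

δ = +55.30°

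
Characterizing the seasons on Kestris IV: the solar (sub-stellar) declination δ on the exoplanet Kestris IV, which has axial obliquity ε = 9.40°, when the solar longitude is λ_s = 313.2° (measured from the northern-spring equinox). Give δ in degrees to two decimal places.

δ = -6.84°

sin δ = sin ε · sin λ_s = sin 9.40° × sin 313.2° = -0.119060.
δ = arcsin(-0.119060) = -6.84°.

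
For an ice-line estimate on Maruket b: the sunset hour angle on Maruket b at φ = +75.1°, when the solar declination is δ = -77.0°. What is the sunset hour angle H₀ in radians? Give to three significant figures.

cos H₀ = −tan φ · tan δ = 16.2789 ≥ 1, so the host star never rises (polar night) and H₀ = 0.

H₀ = 0.00 rad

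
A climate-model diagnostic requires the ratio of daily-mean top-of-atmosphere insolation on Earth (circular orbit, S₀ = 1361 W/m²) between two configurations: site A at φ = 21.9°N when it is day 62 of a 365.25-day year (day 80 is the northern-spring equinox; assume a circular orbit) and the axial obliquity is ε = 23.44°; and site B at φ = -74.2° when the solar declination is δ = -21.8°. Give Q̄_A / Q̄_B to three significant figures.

— Configuration A (φ=+21.9°):
Solar longitude: λ_s = 360° × (62 − 80)/365.25 = -17.741°, i.e. -17.741° + 360° = 342.259°.
sin δ = sin 23.44° × sin 342.259° = -0.12121, so δ = -6.962°.
cos H₀ = −tan(+21.9°) tan(-6.962°) = 0.0491, H₀ = 1.5217 rad.
Bracket: H₀ sin φ sin δ + cos φ cos δ sin H₀ = 1.5217×0.37299×-0.12121 + 0.92784×0.99263×0.99879 = -0.068796 + 0.919887 = 0.851091.
Q̄ = (S₀/π) × [bracket] = (1361/π) × 0.851091 = 368.71 W/m².
— Configuration B (φ=-74.2°):
cos H₀ = −tan(-74.2°) tan(-21.800°) = -1.4135 ≤ −1 ⇒ polar day, H₀ = π.
Bracket: H₀ sin φ sin δ + cos φ cos δ sin H₀ = 3.1416×-0.96222×-0.37137 + 0.27228×0.92849×0.00000 = 1.122618 + 0.000000 = 1.122618.
Q̄ = (S₀/π) × [bracket] = (1361/π) × 1.122618 = 486.34 W/m².
Ratio Q̄_A / Q̄_B = 368.71 / 486.34 = 0.7581.

Q̄_A / Q̄_B ≈ 0.758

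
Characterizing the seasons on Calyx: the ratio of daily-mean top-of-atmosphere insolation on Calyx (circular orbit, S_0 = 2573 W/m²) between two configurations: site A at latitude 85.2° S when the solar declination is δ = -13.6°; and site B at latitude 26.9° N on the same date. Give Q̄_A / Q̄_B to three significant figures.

Q̄_A / Q̄_B ≈ 1.04

— Configuration A (ϕ=-85.2°):
cos h₀ = −tan(-85.2°) tan(-13.600°) = -2.8810 ≤ −1 ⇒ polar day, h₀ = π.
Bracket: h₀ sin ϕ sin δ + cos ϕ cos δ sin h₀ = 3.1416×-0.99649×-0.23514 + 0.08368×0.97196×0.00000 = 0.736123 + 0.000000 = 0.736123.
Q̄ = (S_0/π) × [bracket] = (2573/π) × 0.736123 = 602.89 W/m².
— Configuration B (ϕ=+26.9°):
cos h₀ = −tan(+26.9°) tan(-13.600°) = 0.1227, h₀ = 1.4478 rad.
Bracket: h₀ sin ϕ sin δ + cos ϕ cos δ sin h₀ = 1.4478×0.45243×-0.23514 + 0.89180×0.97196×0.99244 = -0.154023 + 0.860241 = 0.706218.
Q̄ = (S_0/π) × [bracket] = (2573/π) × 0.706218 = 578.40 W/m².
Ratio Q̄_A / Q̄_B = 602.89 / 578.40 = 1.042.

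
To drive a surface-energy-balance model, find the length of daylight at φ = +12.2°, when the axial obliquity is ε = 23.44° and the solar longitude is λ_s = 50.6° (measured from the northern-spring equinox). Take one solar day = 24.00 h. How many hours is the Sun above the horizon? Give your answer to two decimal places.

12.53 h

Solar declination: sin δ = sin ε · sin λ_s = sin 23.44° × sin 50.6° = 0.30738, so δ = +17.902°.
cos H₀ = −tan φ · tan δ = −tan(+12.2°) × tan(+17.902°) = -0.0698, so H₀ = 1.6407 rad = 94.00°.
Daylight = 2H₀/(2π) × 24.00 h = (1.6407/π) × 24.00 = 12.53 h.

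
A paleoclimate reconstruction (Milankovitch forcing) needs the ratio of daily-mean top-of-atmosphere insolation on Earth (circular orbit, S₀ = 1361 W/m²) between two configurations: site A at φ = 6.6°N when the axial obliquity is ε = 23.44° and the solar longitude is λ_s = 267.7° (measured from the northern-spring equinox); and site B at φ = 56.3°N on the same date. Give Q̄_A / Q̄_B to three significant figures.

— Configuration A (φ=+6.6°):
Solar declination: sin δ = sin ε · sin λ_s = sin 23.44° × sin 267.7° = -0.39747, so δ = -23.420°.
cos H₀ = −tan(+6.6°) tan(-23.420°) = 0.0501, H₀ = 1.5207 rad.
Bracket: H₀ sin φ sin δ + cos φ cos δ sin H₀ = 1.5207×0.11494×-0.39747 + 0.99337×0.91762×0.99874 = -0.069473 + 0.910388 = 0.840915.
Q̄ = (S₀/π) × [bracket] = (1361/π) × 0.840915 = 364.30 W/m².
— Configuration B (φ=+56.3°):
cos H₀ = −tan(+56.3°) tan(-23.420°) = 0.6495, H₀ = 0.8639 rad.
Bracket: H₀ sin φ sin δ + cos φ cos δ sin H₀ = 0.8639×0.83195×-0.39747 + 0.55484×0.91762×0.76037 = -0.285670 + 0.387129 = 0.101459.
Q̄ = (S₀/π) × [bracket] = (1361/π) × 0.101459 = 43.954 W/m².
Ratio Q̄_A / Q̄_B = 364.30 / 43.954 = 8.288.

Q̄_A / Q̄_B ≈ 8.29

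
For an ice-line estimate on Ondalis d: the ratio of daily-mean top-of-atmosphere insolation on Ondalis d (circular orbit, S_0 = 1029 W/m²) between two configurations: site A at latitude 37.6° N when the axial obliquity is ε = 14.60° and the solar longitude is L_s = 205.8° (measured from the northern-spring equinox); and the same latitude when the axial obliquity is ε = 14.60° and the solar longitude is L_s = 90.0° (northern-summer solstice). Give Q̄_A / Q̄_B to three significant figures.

Q̄_A / Q̄_B ≈ 0.669

— Configuration A (ϕ=+37.6°):
Solar declination: sin δ = sin ε · sin L_s = sin 14.60° × sin 205.8° = -0.10971, so δ = -6.299°.
cos h₀ = −tan(+37.6°) tan(-6.299°) = 0.0850, h₀ = 1.4857 rad.
Bracket: h₀ sin ϕ sin δ + cos ϕ cos δ sin h₀ = 1.4857×0.61015×-0.10971 + 0.79229×0.99396×0.99638 = -0.099452 + 0.784654 = 0.685202.
Q̄ = (S_0/π) × [bracket] = (1029/π) × 0.685202 = 224.43 W/m².
— Configuration B (ϕ=+37.6°):
Solar declination: sin δ = sin ε · sin L_s = sin 14.60° × sin 90.0° = 0.25207, so δ = +14.600°.
cos h₀ = −tan(+37.6°) tan(+14.600°) = -0.2006, h₀ = 1.7728 rad.
Bracket: h₀ sin ϕ sin δ + cos ϕ cos δ sin h₀ = 1.7728×0.61015×0.25207 + 0.79229×0.96771×0.97967 = 0.272658 + 0.751120 = 1.023778.
Q̄ = (S_0/π) × [bracket] = (1029/π) × 1.023778 = 335.33 W/m².
Ratio Q̄_A / Q̄_B = 224.43 / 335.33 = 0.6693.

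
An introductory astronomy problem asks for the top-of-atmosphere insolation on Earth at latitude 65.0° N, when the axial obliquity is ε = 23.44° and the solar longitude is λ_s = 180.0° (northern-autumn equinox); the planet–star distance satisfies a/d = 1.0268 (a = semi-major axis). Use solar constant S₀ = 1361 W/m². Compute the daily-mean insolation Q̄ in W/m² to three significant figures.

Solar declination: sin δ = sin ε · sin λ_s = sin 23.44° × sin 180.0° = 0.00000, so δ = +0.000°.
cos H₀ = −tan(+65.0°) tan(+0.000°) = -0.0000, H₀ = 1.5708 rad.
Bracket: H₀ sin φ sin δ + cos φ cos δ sin H₀ = 1.5708×0.90631×0.00000 + 0.42262×1.00000×1.00000 = 0.000000 + 0.422620 = 0.422620.
Inverse-square distance factor (a/d)² = 1.0268² = 1.054318.
Q̄ = (S₀/π) × 1.054318 × [bracket] = (1361/π) × 1.054318 × 0.422620 = 193.0 W/m².

Q̄ ≈ 193 W/m²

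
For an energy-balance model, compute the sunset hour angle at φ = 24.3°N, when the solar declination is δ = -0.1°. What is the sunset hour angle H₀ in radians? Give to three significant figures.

cos H₀ = −tan φ · tan δ = −tan(+24.3°) × tan(-0.100°) = 0.0008, so H₀ = 1.5700 rad = 89.95°.

H₀ = 1.57 rad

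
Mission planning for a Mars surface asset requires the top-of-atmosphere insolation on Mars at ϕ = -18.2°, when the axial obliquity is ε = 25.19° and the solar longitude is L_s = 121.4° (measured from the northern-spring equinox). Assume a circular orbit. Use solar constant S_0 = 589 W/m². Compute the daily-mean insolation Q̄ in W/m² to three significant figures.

Solar declination: sin δ = sin ε · sin L_s = sin 25.19° × sin 121.4° = 0.36329, so δ = +21.302°.
cos h₀ = −tan(-18.2°) tan(+21.302°) = 0.1282, h₀ = 1.4422 rad.
Bracket: h₀ sin ϕ sin δ + cos ϕ cos δ sin h₀ = 1.4422×-0.31233×0.36329 + 0.94997×0.93168×0.99175 = -0.163641 + 0.877766 = 0.714125.
Q̄ = (S_0/π) × [bracket] = (589/π) × 0.714125 = 133.9 W/m².

Q̄ ≈ 134 W/m²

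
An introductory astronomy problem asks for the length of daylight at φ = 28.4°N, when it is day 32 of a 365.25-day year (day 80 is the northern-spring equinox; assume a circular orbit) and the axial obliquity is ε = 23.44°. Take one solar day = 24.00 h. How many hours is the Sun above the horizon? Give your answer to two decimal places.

10.73 h

Solar longitude: λ_s = 360° × (32 − 80)/365.25 = -47.310°, i.e. -47.310° + 360° = 312.690°.
sin δ = sin 23.44° × sin 312.690° = -0.29239, so δ = -17.001°.
cos H₀ = −tan φ · tan δ = −tan(+28.4°) × tan(-17.001°) = 0.1653, so H₀ = 1.4047 rad = 80.48°.
Daylight = 2H₀/(2π) × 24.00 h = (1.4047/π) × 24.00 = 10.73 h.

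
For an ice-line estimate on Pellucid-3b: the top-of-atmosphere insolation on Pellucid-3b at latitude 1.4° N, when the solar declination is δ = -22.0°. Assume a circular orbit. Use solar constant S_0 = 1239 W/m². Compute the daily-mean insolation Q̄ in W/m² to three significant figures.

cos h₀ = −tan(+1.4°) tan(-22.000°) = 0.0099, h₀ = 1.5609 rad.
Bracket: h₀ sin ϕ sin δ + cos ϕ cos δ sin h₀ = 1.5609×0.02443×-0.37461 + 0.99970×0.92718×0.99995 = -0.014285 + 0.926856 = 0.912571.
Q̄ = (S_0/π) × [bracket] = (1239/π) × 0.912571 = 359.9 W/m².

Q̄ ≈ 360 W/m²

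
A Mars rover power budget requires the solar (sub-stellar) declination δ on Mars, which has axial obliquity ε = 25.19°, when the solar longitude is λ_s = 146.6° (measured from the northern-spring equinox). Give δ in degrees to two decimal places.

sin δ = sin ε · sin λ_s = sin 25.19° × sin 146.6° = 0.234296.
δ = arcsin(0.234296) = +13.55°.

δ = +13.55°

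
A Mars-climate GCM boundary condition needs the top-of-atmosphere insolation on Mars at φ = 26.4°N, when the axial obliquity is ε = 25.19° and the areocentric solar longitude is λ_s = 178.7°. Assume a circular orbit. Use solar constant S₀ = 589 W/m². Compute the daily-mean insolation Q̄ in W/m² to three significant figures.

Q̄ ≈ 169 W/m²

sin δ = sin 25.19° × sin 178.7° = 0.00966, so δ = +0.553°.
cos H₀ = −tan(+26.4°) tan(+0.553°) = -0.0048, H₀ = 1.5756 rad.
Bracket: H₀ sin φ sin δ + cos φ cos δ sin H₀ = 1.5756×0.44464×0.00966 + 0.89571×0.99995×0.99999 = 0.006768 + 0.895656 = 0.902424.
Q̄ = (S₀/π) × [bracket] = (589/π) × 0.902424 = 169.2 W/m².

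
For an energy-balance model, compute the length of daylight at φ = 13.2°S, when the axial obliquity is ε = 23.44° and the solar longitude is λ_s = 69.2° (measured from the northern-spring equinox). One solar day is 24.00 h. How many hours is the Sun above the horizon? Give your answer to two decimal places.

11.28 h

Solar declination: sin δ = sin ε · sin λ_s = sin 23.44° × sin 69.2° = 0.37186, so δ = +21.831°.
cos H₀ = −tan φ · tan δ = −tan(-13.2°) × tan(+21.831°) = 0.0940, so H₀ = 1.4767 rad = 84.61°.
Daylight = 2H₀/(2π) × 24.00 h = (1.4767/π) × 24.00 = 11.28 h.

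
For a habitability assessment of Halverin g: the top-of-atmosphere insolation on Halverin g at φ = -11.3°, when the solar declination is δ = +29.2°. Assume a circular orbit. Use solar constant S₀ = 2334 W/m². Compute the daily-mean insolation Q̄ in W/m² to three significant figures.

Q̄ ≈ 528 W/m²

cos H₀ = −tan(-11.3°) tan(+29.200°) = 0.1117, H₀ = 1.4589 rad.
Bracket: H₀ sin φ sin δ + cos φ cos δ sin H₀ = 1.4589×-0.19595×0.48786 + 0.98061×0.87292×0.99374 = -0.139465 + 0.850636 = 0.711171.
Q̄ = (S₀/π) × [bracket] = (2334/π) × 0.711171 = 528.4 W/m².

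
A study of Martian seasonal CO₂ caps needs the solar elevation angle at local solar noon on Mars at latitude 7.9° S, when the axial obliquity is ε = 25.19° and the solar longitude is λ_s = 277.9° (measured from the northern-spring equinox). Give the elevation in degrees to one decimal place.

73.0°

Solar declination: sin δ = sin ε · sin λ_s = sin 25.19° × sin 277.9° = -0.42158, so δ = -24.935°.
At local noon the hour angle is zero, so the zenith angle equals |φ − δ| = |-7.9° − (-24.935°)| = 17.035°.
Elevation = 90° − 17.035° = 73.0°.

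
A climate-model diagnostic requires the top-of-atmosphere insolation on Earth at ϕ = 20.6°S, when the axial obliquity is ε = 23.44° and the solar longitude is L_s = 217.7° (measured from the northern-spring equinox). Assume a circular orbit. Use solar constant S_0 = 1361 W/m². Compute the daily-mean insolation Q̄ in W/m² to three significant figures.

Q̄ ≈ 453 W/m²

Solar declination: sin δ = sin ε · sin L_s = sin 23.44° × sin 217.7° = -0.24326, so δ = -14.079°.
cos h₀ = −tan(-20.6°) tan(-14.079°) = -0.0943, h₀ = 1.6652 rad.
Bracket: h₀ sin ϕ sin δ + cos ϕ cos δ sin h₀ = 1.6652×-0.35184×-0.24326 + 0.93606×0.96996×0.99555 = 0.142522 + 0.903900 = 1.046422.
Q̄ = (S_0/π) × [bracket] = (1361/π) × 1.046422 = 453.3 W/m².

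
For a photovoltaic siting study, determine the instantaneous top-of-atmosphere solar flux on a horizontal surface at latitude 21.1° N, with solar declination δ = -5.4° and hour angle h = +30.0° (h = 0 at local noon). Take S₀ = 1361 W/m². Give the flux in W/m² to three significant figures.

1.05e+03 W/m²

cos θ_z = sin φ sin δ + cos φ cos δ cos h = -0.033879 + 0.804376 = 0.770497.
Flux = S₀ · cos θ_z = 1361 × 0.770497 = 1049 W/m².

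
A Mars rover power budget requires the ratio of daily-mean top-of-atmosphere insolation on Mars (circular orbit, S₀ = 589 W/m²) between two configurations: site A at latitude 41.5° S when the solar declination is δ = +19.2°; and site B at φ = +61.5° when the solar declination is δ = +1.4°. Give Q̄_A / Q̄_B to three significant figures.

— Configuration A (φ=-41.5°):
cos H₀ = −tan(-41.5°) tan(+19.200°) = 0.3081, H₀ = 1.2576 rad.
Bracket: H₀ sin φ sin δ + cos φ cos δ sin H₀ = 1.2576×-0.66262×0.32887 + 0.74896×0.94438×0.95136 = -0.274051 + 0.672900 = 0.398849.
Q̄ = (S₀/π) × [bracket] = (589/π) × 0.398849 = 74.778 W/m².
— Configuration B (φ=+61.5°):
cos H₀ = −tan(+61.5°) tan(+1.400°) = -0.0450, H₀ = 1.6158 rad.
Bracket: H₀ sin φ sin δ + cos φ cos δ sin H₀ = 1.6158×0.87882×0.02443 + 0.47716×0.99970×0.99899 = 0.034691 + 0.476535 = 0.511226.
Q̄ = (S₀/π) × [bracket] = (589/π) × 0.511226 = 95.847 W/m².
Ratio Q̄_A / Q̄_B = 74.778 / 95.847 = 0.7802.

Q̄_A / Q̄_B ≈ 0.780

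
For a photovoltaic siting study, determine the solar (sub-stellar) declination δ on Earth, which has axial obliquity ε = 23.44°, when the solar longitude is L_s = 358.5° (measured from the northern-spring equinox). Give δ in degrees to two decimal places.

sin δ = sin ε · sin L_s = sin 23.44° × sin 358.5° = -0.010413.
δ = arcsin(-0.010413) = -0.60°.

δ = -0.60°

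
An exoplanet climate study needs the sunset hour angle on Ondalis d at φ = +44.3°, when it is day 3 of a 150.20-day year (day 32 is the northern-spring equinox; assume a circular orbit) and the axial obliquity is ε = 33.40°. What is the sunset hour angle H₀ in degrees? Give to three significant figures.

Solar longitude: λ_s = 360° × (3 − 32)/150.20 = -69.507°, i.e. -69.507° + 360° = 290.493°.
sin δ = sin 33.40° × sin 290.493° = -0.51564, so δ = -31.041°.
cos H₀ = −tan φ · tan δ = −tan(+44.3°) × tan(-31.041°) = 0.5873, so H₀ = 0.9431 rad = 54.03°.

H₀ = 54.0°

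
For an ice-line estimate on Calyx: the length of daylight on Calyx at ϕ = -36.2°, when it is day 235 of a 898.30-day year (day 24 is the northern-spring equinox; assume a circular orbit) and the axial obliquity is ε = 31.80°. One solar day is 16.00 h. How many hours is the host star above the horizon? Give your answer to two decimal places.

5.62 h

Solar longitude: L_s = 360° × (235 − 24)/898.30 = 84.560°.
sin δ = sin 31.80° × sin 84.560° = 0.52458, so δ = +31.640°.
cos h₀ = −tan ϕ · tan δ = −tan(-36.2°) × tan(+31.640°) = 0.4510, so h₀ = 1.1029 rad = 63.19°.
Daylight = 2h₀/(2π) × 16.00 h = (1.1029/π) × 16.00 = 5.62 h.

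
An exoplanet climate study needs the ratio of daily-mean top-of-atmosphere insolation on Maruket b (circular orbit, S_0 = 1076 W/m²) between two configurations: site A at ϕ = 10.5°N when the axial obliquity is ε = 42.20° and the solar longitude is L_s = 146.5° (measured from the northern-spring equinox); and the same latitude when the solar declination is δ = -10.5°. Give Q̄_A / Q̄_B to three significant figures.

Q̄_A / Q̄_B ≈ 1.12

— Configuration A (ϕ=+10.5°):
Solar declination: sin δ = sin ε · sin L_s = sin 42.20° × sin 146.5° = 0.37075, so δ = +21.762°.
cos h₀ = −tan(+10.5°) tan(+21.762°) = -0.0740, h₀ = 1.6449 rad.
Bracket: h₀ sin ϕ sin δ + cos ϕ cos δ sin h₀ = 1.6449×0.18224×0.37075 + 0.98325×0.92873×0.99726 = 0.111138 + 0.910672 = 1.021810.
Q̄ = (S_0/π) × [bracket] = (1076/π) × 1.021810 = 349.97 W/m².
— Configuration B (ϕ=+10.5°):
cos h₀ = −tan(+10.5°) tan(-10.500°) = 0.0344, h₀ = 1.5364 rad.
Bracket: h₀ sin ϕ sin δ + cos ϕ cos δ sin h₀ = 1.5364×0.18224×-0.18224 + 0.98325×0.98325×0.99941 = -0.051026 + 0.966210 = 0.915184.
Q̄ = (S_0/π) × [bracket] = (1076/π) × 0.915184 = 313.45 W/m².
Ratio Q̄_A / Q̄_B = 349.97 / 313.45 = 1.117.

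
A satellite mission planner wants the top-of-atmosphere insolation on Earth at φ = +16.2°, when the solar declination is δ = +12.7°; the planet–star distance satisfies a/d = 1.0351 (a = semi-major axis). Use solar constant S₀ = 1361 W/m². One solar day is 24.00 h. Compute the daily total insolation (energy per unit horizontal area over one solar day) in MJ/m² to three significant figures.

cos H₀ = −tan(+16.2°) tan(+12.700°) = -0.0655, H₀ = 1.6363 rad.
Bracket: H₀ sin φ sin δ + cos φ cos δ sin H₀ = 1.6363×0.27899×0.21985 + 0.96029×0.97553×0.99785 = 0.100364 + 0.934778 = 1.035142.
Inverse-square distance factor (a/d)² = 1.0351² = 1.071432.
Q̄ = (S₀/π) × 1.071432 × [bracket] = (1361/π) × 1.071432 × 1.035142 = 480.48 W/m².
Daily total = Q̄ × 24.00 h × 3600 s/h = 480.48 × 24.00 × 3600 / 10⁶ = 41.51 MJ/m².

41.5 MJ/m²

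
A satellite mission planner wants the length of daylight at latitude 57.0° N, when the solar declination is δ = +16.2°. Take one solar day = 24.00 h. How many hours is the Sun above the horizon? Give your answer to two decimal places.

cos H₀ = −tan φ · tan δ = −tan(+57.0°) × tan(+16.200°) = -0.4474, so H₀ = 2.0346 rad = 116.58°.
Daylight = 2H₀/(2π) × 24.00 h = (2.0346/π) × 24.00 = 15.54 h.

15.54 h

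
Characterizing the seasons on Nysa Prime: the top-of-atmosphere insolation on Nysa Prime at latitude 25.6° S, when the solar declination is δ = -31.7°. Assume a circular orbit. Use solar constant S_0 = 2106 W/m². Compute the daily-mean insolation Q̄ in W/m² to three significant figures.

Q̄ ≈ 776 W/m²

cos h₀ = −tan(-25.6°) tan(-31.700°) = -0.2959, h₀ = 1.8712 rad.
Bracket: h₀ sin ϕ sin δ + cos ϕ cos δ sin h₀ = 1.8712×-0.43209×-0.52547 + 0.90183×0.85081×0.95522 = 0.424857 + 0.732927 = 1.157784.
Q̄ = (S_0/π) × [bracket] = (2106/π) × 1.157784 = 776.1 W/m².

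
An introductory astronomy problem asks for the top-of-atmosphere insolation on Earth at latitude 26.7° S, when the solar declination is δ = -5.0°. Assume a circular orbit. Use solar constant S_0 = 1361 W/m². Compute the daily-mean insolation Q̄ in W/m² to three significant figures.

cos h₀ = −tan(-26.7°) tan(-5.000°) = -0.0440, h₀ = 1.6148 rad.
Bracket: h₀ sin ϕ sin δ + cos ϕ cos δ sin h₀ = 1.6148×-0.44932×-0.08716 + 0.89337×0.99619×0.99903 = 0.063240 + 0.889103 = 0.952343.
Q̄ = (S_0/π) × [bracket] = (1361/π) × 0.952343 = 412.6 W/m².

Q̄ ≈ 413 W/m²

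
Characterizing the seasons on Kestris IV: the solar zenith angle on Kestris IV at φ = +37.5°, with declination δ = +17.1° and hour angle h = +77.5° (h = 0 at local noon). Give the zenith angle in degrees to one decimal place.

cos θ_z = sin φ sin δ + cos φ cos δ cos h = 0.179000 + 0.164122 = 0.343122.
θ_z = arccos(0.343122) = 69.9°.

θ_z = 69.9°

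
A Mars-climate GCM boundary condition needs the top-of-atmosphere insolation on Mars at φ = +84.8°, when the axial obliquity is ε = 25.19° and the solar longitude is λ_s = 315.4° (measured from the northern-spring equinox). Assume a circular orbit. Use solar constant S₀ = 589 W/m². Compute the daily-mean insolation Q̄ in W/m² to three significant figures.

Q̄ ≈ 0.00 W/m²

Solar declination: sin δ = sin ε · sin λ_s = sin 25.19° × sin 315.4° = -0.29885, so δ = -17.389°.
cos H₀ = −tan(+84.8°) tan(-17.389°) = 3.4411 ≥ 1 ⇒ polar night, H₀ = 0 and Q̄ = 0.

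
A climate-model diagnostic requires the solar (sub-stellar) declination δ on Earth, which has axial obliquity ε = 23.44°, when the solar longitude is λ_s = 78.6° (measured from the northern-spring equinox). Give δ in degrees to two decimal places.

δ = +22.95°

sin δ = sin ε · sin λ_s = sin 23.44° × sin 78.6° = 0.389941.
δ = arcsin(0.389941) = +22.95°.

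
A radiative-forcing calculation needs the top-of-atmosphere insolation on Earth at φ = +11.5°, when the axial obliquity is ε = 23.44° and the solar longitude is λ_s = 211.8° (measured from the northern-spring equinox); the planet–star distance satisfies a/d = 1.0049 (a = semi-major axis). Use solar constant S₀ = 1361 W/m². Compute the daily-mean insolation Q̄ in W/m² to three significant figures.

Solar declination: sin δ = sin ε · sin λ_s = sin 23.44° × sin 211.8° = -0.20962, so δ = -12.100°.
cos H₀ = −tan(+11.5°) tan(-12.100°) = 0.0436, H₀ = 1.5272 rad.
Bracket: H₀ sin φ sin δ + cos φ cos δ sin H₀ = 1.5272×0.19937×-0.20962 + 0.97992×0.97778×0.99905 = -0.063825 + 0.957236 = 0.893411.
Inverse-square distance factor (a/d)² = 1.0049² = 1.009824.
Q̄ = (S₀/π) × 1.009824 × [bracket] = (1361/π) × 1.009824 × 0.893411 = 390.8 W/m².

Q̄ ≈ 391 W/m²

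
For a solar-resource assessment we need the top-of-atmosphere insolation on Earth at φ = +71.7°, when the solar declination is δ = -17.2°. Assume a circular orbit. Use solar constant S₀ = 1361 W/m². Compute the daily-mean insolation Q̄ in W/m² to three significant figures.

cos H₀ = −tan(+71.7°) tan(-17.200°) = 0.9360, H₀ = 0.3597 rad.
Bracket: H₀ sin φ sin δ + cos φ cos δ sin H₀ = 0.3597×0.94943×-0.29571 + 0.31399×0.95528×0.35201 = -0.100988 + 0.105585 = 0.004597.
Q̄ = (S₀/π) × [bracket] = (1361/π) × 0.004597 = 1.992 W/m².

Q̄ ≈ 1.99 W/m²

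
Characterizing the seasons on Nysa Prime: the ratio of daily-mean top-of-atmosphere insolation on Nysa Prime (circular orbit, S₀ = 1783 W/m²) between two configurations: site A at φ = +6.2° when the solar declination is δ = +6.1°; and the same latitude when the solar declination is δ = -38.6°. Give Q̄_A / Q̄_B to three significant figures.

Q̄_A / Q̄_B ≈ 1.49

— Configuration A (φ=+6.2°):
cos H₀ = −tan(+6.2°) tan(+6.100°) = -0.0116, H₀ = 1.5824 rad.
Bracket: H₀ sin φ sin δ + cos φ cos δ sin H₀ = 1.5824×0.10800×0.10626 + 0.99415×0.99434×0.99993 = 0.018160 + 0.988454 = 1.006614.
Q̄ = (S₀/π) × [bracket] = (1783/π) × 1.006614 = 571.30 W/m².
— Configuration B (φ=+6.2°):
cos H₀ = −tan(+6.2°) tan(-38.600°) = 0.0867, H₀ = 1.4840 rad.
Bracket: H₀ sin φ sin δ + cos φ cos δ sin H₀ = 1.4840×0.10800×-0.62388 + 0.99415×0.78152×0.99623 = -0.099990 + 0.774019 = 0.674029.
Q̄ = (S₀/π) × [bracket] = (1783/π) × 0.674029 = 382.54 W/m².
Ratio Q̄_A / Q̄_B = 571.30 / 382.54 = 1.493.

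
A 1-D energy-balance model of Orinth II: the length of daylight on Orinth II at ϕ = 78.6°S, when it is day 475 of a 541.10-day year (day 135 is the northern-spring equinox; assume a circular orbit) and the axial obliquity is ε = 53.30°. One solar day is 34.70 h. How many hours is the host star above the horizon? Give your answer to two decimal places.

34.70 h

Solar longitude: L_s = 360° × (475 − 135)/541.10 = 226.206°.
sin δ = sin 53.30° × sin 226.206° = -0.57875, so δ = -35.362°.
Sunrise equation: cos h₀ = −tan ϕ · tan δ = -3.5196 ≤ −1, so the host star never sets (polar day) and h₀ = π.
Daylight = 2h₀/(2π) × 34.70 h = (3.1416/π) × 34.70 = 34.70 h.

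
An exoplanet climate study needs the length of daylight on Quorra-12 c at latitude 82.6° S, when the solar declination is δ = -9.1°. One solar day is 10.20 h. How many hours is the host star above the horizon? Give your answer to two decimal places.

10.20 h

Sunrise equation: cos H₀ = −tan φ · tan δ = -1.2333 ≤ −1, so the host star never sets (polar day) and H₀ = π.
Daylight = 2H₀/(2π) × 10.20 h = (3.1416/π) × 10.20 = 10.20 h.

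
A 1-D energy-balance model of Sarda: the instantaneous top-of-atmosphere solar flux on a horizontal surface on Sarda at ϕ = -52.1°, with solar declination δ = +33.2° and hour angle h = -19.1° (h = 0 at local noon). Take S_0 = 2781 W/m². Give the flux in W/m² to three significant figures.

cos θ_z = sin ϕ sin δ + cos ϕ cos δ cos h = -0.432073 + 0.485715 = 0.053642.
Flux = S_0 · cos θ_z = 2781 × 0.053642 = 149.2 W/m².

149 W/m²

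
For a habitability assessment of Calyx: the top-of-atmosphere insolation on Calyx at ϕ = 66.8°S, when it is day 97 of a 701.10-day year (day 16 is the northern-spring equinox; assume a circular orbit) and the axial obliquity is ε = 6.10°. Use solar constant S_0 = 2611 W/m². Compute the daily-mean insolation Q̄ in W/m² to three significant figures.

Q̄ ≈ 246 W/m²

Solar longitude: L_s = 360° × (97 − 16)/701.10 = 41.592°.
sin δ = sin 6.10° × sin 41.592° = 0.07054, so δ = +4.045°.
cos h₀ = −tan(-66.8°) tan(+4.045°) = 0.1650, h₀ = 1.4050 rad.
Bracket: h₀ sin ϕ sin δ + cos ϕ cos δ sin h₀ = 1.4050×-0.91914×0.07054 + 0.39394×0.99751×0.98629 = -0.091095 + 0.387572 = 0.296477.
Q̄ = (S_0/π) × [bracket] = (2611/π) × 0.296477 = 246.4 W/m².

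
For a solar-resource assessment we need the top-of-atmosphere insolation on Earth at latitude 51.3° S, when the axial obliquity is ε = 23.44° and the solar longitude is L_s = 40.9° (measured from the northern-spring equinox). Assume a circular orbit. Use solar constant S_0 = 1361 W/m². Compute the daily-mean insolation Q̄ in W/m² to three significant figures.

Q̄ ≈ 138 W/m²

Solar declination: sin δ = sin ε · sin L_s = sin 23.44° × sin 40.9° = 0.26045, so δ = +15.097°.
cos h₀ = −tan(-51.3°) tan(+15.097°) = 0.3367, h₀ = 1.2274 rad.
Bracket: h₀ sin ϕ sin δ + cos ϕ cos δ sin h₀ = 1.2274×-0.78043×0.26045 + 0.62524×0.96549×0.94161 = -0.249485 + 0.568415 = 0.318930.
Q̄ = (S_0/π) × [bracket] = (1361/π) × 0.318930 = 138.2 W/m².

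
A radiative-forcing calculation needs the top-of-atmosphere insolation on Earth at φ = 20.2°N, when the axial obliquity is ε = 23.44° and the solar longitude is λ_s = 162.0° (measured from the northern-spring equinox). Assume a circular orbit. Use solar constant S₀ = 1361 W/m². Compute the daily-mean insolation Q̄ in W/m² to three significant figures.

Q̄ ≈ 433 W/m²

Solar declination: sin δ = sin ε · sin λ_s = sin 23.44° × sin 162.0° = 0.12292, so δ = +7.061°.
cos H₀ = −tan(+20.2°) tan(+7.061°) = -0.0456, H₀ = 1.6164 rad.
Bracket: H₀ sin φ sin δ + cos φ cos δ sin H₀ = 1.6164×0.34530×0.12292 + 0.93849×0.99242×0.99896 = 0.068607 + 0.930408 = 0.999015.
Q̄ = (S₀/π) × [bracket] = (1361/π) × 0.999015 = 432.8 W/m².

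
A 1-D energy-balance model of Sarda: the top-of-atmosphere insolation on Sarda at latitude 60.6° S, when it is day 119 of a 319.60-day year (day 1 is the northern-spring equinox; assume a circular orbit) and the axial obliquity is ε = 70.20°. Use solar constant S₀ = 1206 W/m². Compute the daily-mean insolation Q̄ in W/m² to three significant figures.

Solar longitude: λ_s = 360° × (119 − 1)/319.60 = 132.916°.
sin δ = sin 70.20° × sin 132.916° = 0.68906, so δ = +43.555°.
cos H₀ = −tan(-60.6°) tan(+43.555°) = 1.6874 ≥ 1 ⇒ polar night, H₀ = 0 and Q̄ = 0.

Q̄ ≈ 0.00 W/m²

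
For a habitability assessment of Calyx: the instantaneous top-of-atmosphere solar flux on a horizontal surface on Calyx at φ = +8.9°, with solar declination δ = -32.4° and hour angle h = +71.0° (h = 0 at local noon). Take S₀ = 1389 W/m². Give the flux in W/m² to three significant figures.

cos θ_z = sin φ sin δ + cos φ cos δ cos h = -0.082898 + 0.271577 = 0.188679.
Flux = S₀ · cos θ_z = 1389 × 0.188679 = 262.1 W/m².

262 W/m²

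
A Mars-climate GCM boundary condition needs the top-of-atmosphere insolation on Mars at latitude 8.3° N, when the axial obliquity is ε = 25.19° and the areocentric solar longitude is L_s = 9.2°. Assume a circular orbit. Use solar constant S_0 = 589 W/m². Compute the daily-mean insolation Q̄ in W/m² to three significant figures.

sin δ = sin 25.19° × sin 9.2° = 0.06805, so δ = +3.902°.
cos h₀ = −tan(+8.3°) tan(+3.902°) = -0.0100, h₀ = 1.5807 rad.
Bracket: h₀ sin ϕ sin δ + cos ϕ cos δ sin h₀ = 1.5807×0.14436×0.06805 + 0.98953×0.99768×0.99995 = 0.015528 + 0.987185 = 1.002713.
Q̄ = (S_0/π) × [bracket] = (589/π) × 1.002713 = 188.0 W/m².

Q̄ ≈ 188 W/m²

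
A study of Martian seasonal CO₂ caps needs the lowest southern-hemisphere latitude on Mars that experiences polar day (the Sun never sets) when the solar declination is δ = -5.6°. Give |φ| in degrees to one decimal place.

Polar day requires cos H₀ = −tan φ tan δ ≤ −1, i.e. tan φ tan δ ≥ 1.
The boundary is |tan φ| · |tan δ| = 1, so |φ| = 90° − |δ| = 90° − 5.6° = 84.4° in the southern hemisphere.

|φ| = 84.4°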